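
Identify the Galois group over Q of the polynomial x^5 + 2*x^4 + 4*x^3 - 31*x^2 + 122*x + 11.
The polynomial f is an irreducible quintic over Q, so G = Gal(f/Q) is a transitive subgroup of S_5: one of C_5 (5T1, order 5), D_5 (5T2, order 10), F_20 (5T3, order 20), A_5 (5T4, order 60) or S_5 (5T5, order 120). The discriminant of f is 11640863720641 = 3411871^2, a perfect square, so G is contained in A_5. The transitive groups of degree 5 contained in A_5 are: C_5 (5T1, order 5), D_5 (5T2, order 10), A_5 (5T4, order 60). By Dedekind's theorem, for a prime p not dividing disc(f) the degrees of the irreducible factors of f mod p form the cycle type of an element of G. Factoring f modulo the 23 such primes p <= 89 (skipping 47, which divides the discriminant), each new pattern first appears at: mod 2: f = (x^5 + x^2 + 1), pattern 5; mod 5: f = (x + 1)(x^2 + 2x + 3)(x^2 + 4x + 2), pattern 2+2+1; mod 83: f = (x + 6)(x + 20)(x + 27)(x + 39)(x + 76), pattern 1+1+1+1+1. No other pattern occurs in this range, so the set of observed cycle types is {5, 2+2+1, 1+1+1+1+1}. The candidates containing elements of all these cycle types are D_5 (5T2) of order 10, A_5 (5T4) of order 60; the others are excluded. The observed types are precisely the cycle types that occur in D_5 (5T2). Each of the other remaining candidates has further cycle types, and by the Chebotarev density theorem the matching factorization patterns would occur for a proportion of primes equal to their share of the group: A_5 (5T4) additionally contains elements of type 3+1+1 (20 of its 60 elements, about 33% of primes). None of the 23 primes tested shows any such pattern (for each of these groups the chance of that is below 10^-4), which rules them out. Hence G = D_5 (5T2), of order 10.

D_5 (order 10)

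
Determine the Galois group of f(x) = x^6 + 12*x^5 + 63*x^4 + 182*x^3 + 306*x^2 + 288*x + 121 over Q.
PGL(2,5), S_5 acting on 6 points

The polynomial f is an irreducible sextic over Q, so G = Gal(f/Q) is one of the 16 transitive subgroups 6T1, ..., 6T16 of S_6. The discriminant of f is -16003008, which is not a perfect square, so G is not contained in A_6. The transitive groups of degree 6 not contained in A_6 are: C_6 (6T1, order 6), S_3 (6T2, order 6), D_6 (6T3, order 12), C_3 x S_3 (6T5, order 18), A_4 x C_2 (6T6, order 24), S_4 (6T8, order 24), S_3 x S_3 (6T9, order 36), S_4 x C_2 (6T11, order 48), (S_3 x S_3) : C_2 (6T13, order 72), PGL(2,5) (6T14, order 120), S_6 (6T16, order 720). By Dedekind's theorem, for a prime p not dividing disc(f) the degrees of the irreducible factors of f mod p form the cycle type of an element of G. Factoring f modulo the 21 such primes p <= 89 (skipping 2, 3, 7, which divide the discriminant), each new pattern first appears at: mod 5: f = (x^6 + 2x^5 + 3x^4 + 2x^3 + x^2 + 3x + 1), pattern 6; mod 11: f = (x)(x^5 + x^4 + 8x^3 + 6x^2 + 9x + 2), pattern 5+1; mod 13: f = (x + 3)(x + 7)(x^4 + 2x^3 + 9x^2 + 11x + 7), pattern 4+1+1; mod 23: f = (x + 5)(x + 9)(x^2 + 9x + 16)(x^2 + 12x + 14), pattern 2+2+1+1; mod 43: f = (x^3 + 25x^2 + 24x + 21)(x^3 + 30x^2 + 20x + 16), pattern 3+3; mod 61: f = (x^2 + 36x + 40)(x^2 + 47x + 41)(x^2 + 51x + 35), pattern 2+2+2. No other pattern occurs in this range, so the set of observed cycle types is {6, 5+1, 4+1+1, 2+2+1+1, 3+3, 2+2+2}. The candidates containing elements of all these cycle types are PGL(2,5) (6T14) of order 120, S_6 (6T16) of order 720; the others are excluded. The observed types are precisely the cycle types that occur in PGL(2,5) (6T14) (apart from the identity). Each of the other remaining candidates has further cycle types, and by the Chebotarev density theorem the matching factorization patterns would occur for a proportion of primes equal to their share of the group: S_6 (6T16) additionally contains elements of type 4+2, 3+2+1, 3+1+1+1, 2+1+1+1+1 (265 of its 720 elements, about 37% of primes). None of the 21 primes tested shows any such pattern (for each of these groups the chance of that is below 10^-4), which rules them out. Hence G = PGL(2,5) (6T14), of order 120.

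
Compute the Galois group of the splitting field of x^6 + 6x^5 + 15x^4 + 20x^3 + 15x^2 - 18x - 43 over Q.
The polynomial f is an irreducible sextic over Q, so G = Gal(f/Q) is one of the 16 transitive subgroups 6T1, ..., 6T16 of S_6. The discriminant of f is 746496000000 = 864000^2, a perfect square, so G is contained in A_6. The transitive groups of degree 6 contained in A_6 are: A_4 (6T4, order 12), S_4 (6T7, order 24), (C_3 x C_3) : C_4 (6T10, order 36), PSL(2,5) (6T12, order 60), A_6 (6T15, order 360). By Dedekind's theorem, for a prime p not dividing disc(f) the degrees of the irreducible factors of f mod p form the cycle type of an element of G. Factoring f modulo the 6 such primes p <= 23 (skipping 2, 3, 5, which divide the discriminant), each new pattern first appears at: mod 7: f = (x + 5)(x^5 + x^4 + 3x^3 + 5x^2 + 4x + 4), pattern 5+1; mod 23: f = (x + 3)(x + 12)(x + 17)(x^3 + 20x^2 + 4x + 15), pattern 3+1+1+1. No other pattern occurs in this range, so the set of observed cycle types is {5+1, 3+1+1+1}. Among the candidates above, the only group containing elements of all these cycle types is A_6 (6T15) — each of A_4 (6T4), S_4 (6T7), (C_3 x C_3) : C_4 (6T10), PSL(2,5) (6T12) lacks at least one of them. Hence G = A_6 (6T15), of order 360.

A_6 (order 360)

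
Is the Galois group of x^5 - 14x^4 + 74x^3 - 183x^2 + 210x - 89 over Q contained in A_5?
The polynomial is irreducible of degree 5 over Q. Its discriminant is 14641 = 121^2, a perfect square. A Galois group lies in the alternating group exactly when the discriminant is a square in Q, so the Galois group (C_5) is contained in A_5.

Yes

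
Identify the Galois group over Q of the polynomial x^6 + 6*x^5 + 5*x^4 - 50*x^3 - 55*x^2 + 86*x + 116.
The polynomial f is an irreducible sextic over Q, so G = Gal(f/Q) is one of the 16 transitive subgroups 6T1, ..., 6T16 of S_6. The discriminant of f is 38875225000000 = 6235000^2, a perfect square, so G is contained in A_6. The transitive groups of degree 6 contained in A_6 are: A_4 (6T4, order 12), S_4 (6T7, order 24), (C_3 x C_3) : C_4 (6T10, order 36), PSL(2,5) (6T12, order 60), A_6 (6T15, order 360). By Dedekind's theorem, for a prime p not dividing disc(f) the degrees of the irreducible factors of f mod p form the cycle type of an element of G. Factoring f modulo the 19 such primes p <= 83 (skipping 2, 5, 29, 43, which divide the discriminant), each new pattern first appears at: mod 3: f = (x^2 + x + 2)(x^4 + 2x^3 + x^2 + 2x + 1), pattern 4+2; mod 11: f = (x^3 + 7x^2 + x + 8)(x^3 + 10x^2 + 9), pattern 3+3; mod 19: f = (x + 2)(x + 16)(x^2 + 11x + 3)(x^2 + 15x + 2), pattern 2+2+1+1; mod 61: f = (x + 22)(x + 25)(x + 43)(x^3 + 38x^2 + 53x + 41), pattern 3+1+1+1. No other pattern occurs in this range, so the set of observed cycle types is {4+2, 3+3, 2+2+1+1, 3+1+1+1}. The candidates containing elements of all these cycle types are (C_3 x C_3) : C_4 (6T10) of order 36, A_6 (6T15) of order 360; the others are excluded. The observed types are precisely the cycle types that occur in (C_3 x C_3) : C_4 (6T10) (apart from the identity). Each of the other remaining candidates has further cycle types, and by the Chebotarev density theorem the matching factorization patterns would occur for a proportion of primes equal to their share of the group: A_6 (6T15) additionally contains elements of type 5+1 (144 of its 360 elements, about 40% of primes). None of the 19 primes tested shows any such pattern (for each of these groups the chance of that is below 10^-4), which rules them out. Hence G = (C_3 x C_3) : C_4 (6T10), of order 36.

(C_3 x C_3) : C_4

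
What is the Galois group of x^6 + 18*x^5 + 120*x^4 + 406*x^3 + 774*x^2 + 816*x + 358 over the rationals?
The polynomial f is an irreducible sextic over Q, so G = Gal(f/Q) is one of the 16 transitive subgroups 6T1, ..., 6T16 of S_6. The discriminant of f is 31770546340608, which is not a perfect square, so G is not contained in A_6. The transitive groups of degree 6 not contained in A_6 are: C_6 (6T1, order 6), S_3 (6T2, order 6), D_6 (6T3, order 12), C_3 x S_3 (6T5, order 18), A_4 x C_2 (6T6, order 24), S_4 (6T8, order 24), S_3 x S_3 (6T9, order 36), S_4 x C_2 (6T11, order 48), (S_3 x S_3) : C_2 (6T13, order 72), PGL(2,5) (6T14, order 120), S_6 (6T16, order 720). By Dedekind's theorem, for a prime p not dividing disc(f) the degrees of the irreducible factors of f mod p form the cycle type of an element of G. Factoring f modulo the 22 such primes p <= 97 (skipping 2, 3, 31, which divide the discriminant), each new pattern first appears at: mod 5: f = (x^6 + 3x^5 + x^3 + 4x^2 + x + 3), pattern 6; mod 11: f = (x + 3)(x + 7)(x^2 + 9x + 5)(x^2 + 10x + 1), pattern 2+2+1+1; mod 13: f = (x + 1)(x + 9)(x + 11)(x^3 + 10x^2 + 12x + 9), pattern 3+1+1+1; mod 41: f = (x^2 + 3x + 39)(x^2 + 21x + 3)(x^2 + 35x + 36), pattern 2+2+2; mod 97: f = (x^3 + 39x^2 + 86x + 57)(x^3 + 76x^2 + 77x + 25), pattern 3+3. No other pattern occurs in this range, so the set of observed cycle types is {6, 2+2+1+1, 3+1+1+1, 2+2+2, 3+3}. The candidates containing elements of all these cycle types are S_3 x S_3 (6T9) of order 36, (S_3 x S_3) : C_2 (6T13) of order 72, S_6 (6T16) of order 720; the others are excluded. The observed types are precisely the cycle types that occur in S_3 x S_3 (6T9) (apart from the identity). Each of the other remaining candidates has further cycle types, and by the Chebotarev density theorem the matching factorization patterns would occur for a proportion of primes equal to their share of the group: (S_3 x S_3) : C_2 (6T13) additionally contains elements of type 4+2, 3+2+1, 2+1+1+1+1 (36 of its 72 elements, about 50% of primes); S_6 (6T16) additionally contains elements of type 5+1, 4+2, 4+1+1, 3+2+1, 2+1+1+1+1 (459 of its 720 elements, about 64% of primes). None of the 22 primes tested shows any such pattern (for each of these groups the chance of that is below 10^-4), which rules them out. Hence G = S_3 x S_3 (6T9), of order 36.

6T9: S_3 x S_3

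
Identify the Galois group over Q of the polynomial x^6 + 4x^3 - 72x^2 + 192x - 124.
The polynomial f is an irreducible sextic over Q, so G = Gal(f/Q) is one of the 16 transitive subgroups 6T1, ..., 6T16 of S_6. The discriminant of f is 5114284084297728, which is not a perfect square, so G is not contained in A_6. The transitive groups of degree 6 not contained in A_6 are: C_6 (6T1, order 6), S_3 (6T2, order 6), D_6 (6T3, order 12), C_3 x S_3 (6T5, order 18), A_4 x C_2 (6T6, order 24), S_4 (6T8, order 24), S_3 x S_3 (6T9, order 36), S_4 x C_2 (6T11, order 48), (S_3 x S_3) : C_2 (6T13, order 72), PGL(2,5) (6T14, order 120), S_6 (6T16, order 720). By Dedekind's theorem, for a prime p not dividing disc(f) the degrees of the irreducible factors of f mod p form the cycle type of an element of G. Factoring f modulo the 79 such primes p <= 431 (skipping 2, 3, 31, 59, which divide the discriminant), each new pattern first appears at: mod 5: f = (x^2 + 3)(x^2 + x + 2)(x^2 + 4x + 1), pattern 2+2+2; mod 7: f = (x^3 + 3x + 5)(x^3 + 4x + 6), pattern 3+3; mod 13: f = (x^6 + 4x^3 + 6x^2 + 10x + 6), pattern 6; mod 17: f = (x + 1)(x + 15)(x^2 + 2x + 6)(x^2 + 16x + 16), pattern 2+2+1+1; mod 127: f = (x + 14)(x + 31)(x + 33)(x + 80)(x + 103)(x + 120), pattern 1+1+1+1+1+1. No other pattern occurs in this range, so the set of observed cycle types is {2+2+2, 3+3, 6, 2+2+1+1, 1+1+1+1+1+1}. The candidates containing elements of all these cycle types are D_6 (6T3) of order 12, A_4 x C_2 (6T6) of order 24, S_3 x S_3 (6T9) of order 36, S_4 x C_2 (6T11) of order 48, (S_3 x S_3) : C_2 (6T13) of order 72, PGL(2,5) (6T14) of order 120, S_6 (6T16) of order 720; the others are excluded. The observed types are precisely the cycle types that occur in D_6 (6T3). Each of the other remaining candidates has further cycle types, and by the Chebotarev density theorem the matching factorization patterns would occur for a proportion of primes equal to their share of the group: A_4 x C_2 (6T6) additionally contains elements of type 2+1+1+1+1 (3 of its 24 elements, about 12% of primes); S_3 x S_3 (6T9) additionally contains elements of type 3+1+1+1 (4 of its 36 elements, about 11% of primes); S_4 x C_2 (6T11) additionally contains elements of type 4+2, 4+1+1, 2+1+1+1+1 (15 of its 48 elements, about 31% of primes); (S_3 x S_3) : C_2 (6T13) additionally contains elements of type 4+2, 3+2+1, 3+1+1+1, 2+1+1+1+1 (40 of its 72 elements, about 56% of primes); PGL(2,5) (6T14) additionally contains elements of type 5+1, 4+1+1 (54 of its 120 elements, about 45% of primes); S_6 (6T16) additionally contains elements of type 5+1, 4+2, 4+1+1, 3+2+1, 3+1+1+1, 2+1+1+1+1 (499 of its 720 elements, about 69% of primes). None of the 79 primes tested shows any such pattern (for each of these groups the chance of that is below 10^-4), which rules them out. Hence G = D_6 (6T3), of order 12.

6T3: D_6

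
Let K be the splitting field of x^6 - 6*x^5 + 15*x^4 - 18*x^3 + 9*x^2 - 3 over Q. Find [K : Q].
36

The degree of the splitting field over Q equals the order of the Galois group, so first determine the group. The polynomial f is an irreducible sextic over Q, so G = Gal(f/Q) is one of the 16 transitive subgroups 6T1, ..., 6T16 of S_6. The discriminant of f is 5038848, which is not a perfect square, so G is not contained in A_6. The transitive groups of degree 6 not contained in A_6 are: C_6 (6T1, order 6), S_3 (6T2, order 6), D_6 (6T3, order 12), C_3 x S_3 (6T5, order 18), A_4 x C_2 (6T6, order 24), S_4 (6T8, order 24), S_3 x S_3 (6T9, order 36), S_4 x C_2 (6T11, order 48), (S_3 x S_3) : C_2 (6T13, order 72), PGL(2,5) (6T14, order 120), S_6 (6T16, order 720). By Dedekind's theorem, for a prime p not dividing disc(f) the degrees of the irreducible factors of f mod p form the cycle type of an element of G. Factoring f modulo the 23 such primes p <= 97 (skipping 2, 3, which divide the discriminant), each new pattern first appears at: mod 5: f = (x^6 + 4x^5 + 2x^3 + 4x^2 + 2), pattern 6; mod 11: f = (x + 5)(x + 7)(x^2 + x + 7)(x^2 + 3x + 10), pattern 2+2+1+1; mod 13: f = (x + 6)(x + 7)(x + 10)(x^3 + 10x^2 + 3x + 9), pattern 3+1+1+1; mod 31: f = (x^2 + 15x + 11)(x^2 + 20x + 21)(x^2 + 21x + 2), pattern 2+2+2; mod 97: f = (x^3 + 94x^2 + 3x + 10)(x^3 + 94x^2 + 3x + 87), pattern 3+3. No other pattern occurs in this range, so the set of observed cycle types is {6, 2+2+1+1, 3+1+1+1, 2+2+2, 3+3}. The candidates containing elements of all these cycle types are S_3 x S_3 (6T9) of order 36, (S_3 x S_3) : C_2 (6T13) of order 72, S_6 (6T16) of order 720; the others are excluded. The observed types are precisely the cycle types that occur in S_3 x S_3 (6T9) (apart from the identity). Each of the other remaining candidates has further cycle types, and by the Chebotarev density theorem the matching factorization patterns would occur for a proportion of primes equal to their share of the group: (S_3 x S_3) : C_2 (6T13) additionally contains elements of type 4+2, 3+2+1, 2+1+1+1+1 (36 of its 72 elements, about 50% of primes); S_6 (6T16) additionally contains elements of type 5+1, 4+2, 4+1+1, 3+2+1, 2+1+1+1+1 (459 of its 720 elements, about 64% of primes). None of the 23 primes tested shows any such pattern (for each of these groups the chance of that is below 10^-4), which rules them out. Hence G = S_3 x S_3 (6T9), of order 36. The Galois group S_3 x S_3 (6T9) has order 36, so the splitting field has degree 36 over Q.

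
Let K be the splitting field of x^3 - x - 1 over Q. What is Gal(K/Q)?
The polynomial is an irreducible cubic over Q and its discriminant is -23, which is not a perfect square. For an irreducible cubic, a non-square discriminant gives Galois group S_3.

S_3, the symmetric group on 3 letters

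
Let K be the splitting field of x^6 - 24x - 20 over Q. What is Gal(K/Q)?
The polynomial f is an irreducible sextic over Q, so G = Gal(f/Q) is one of the 16 transitive subgroups 6T1, ..., 6T16 of S_6. The discriminant of f is 746496000000 = 864000^2, a perfect square, so G is contained in A_6. The transitive groups of degree 6 contained in A_6 are: A_4 (6T4, order 12), S_4 (6T7, order 24), (C_3 x C_3) : C_4 (6T10, order 36), PSL(2,5) (6T12, order 60), A_6 (6T15, order 360). By Dedekind's theorem, for a prime p not dividing disc(f) the degrees of the irreducible factors of f mod p form the cycle type of an element of G. Factoring f modulo the 6 such primes p <= 23 (skipping 2, 3, 5, which divide the discriminant), each new pattern first appears at: mod 7: f = (x + 4)(x^5 + 3x^4 + 2x^3 + 6x^2 + 4x + 2), pattern 5+1; mod 23: f = (x + 2)(x + 11)(x + 16)(x^3 + 17x^2 + 13x + 7), pattern 3+1+1+1. No other pattern occurs in this range, so the set of observed cycle types is {5+1, 3+1+1+1}. Among the candidates above, the only group containing elements of all these cycle types is A_6 (6T15) — each of A_4 (6T4), S_4 (6T7), (C_3 x C_3) : C_4 (6T10), PSL(2,5) (6T12) lacks at least one of them. Hence G = A_6 (6T15), of order 360.

A_6, the alternating group on 6 letters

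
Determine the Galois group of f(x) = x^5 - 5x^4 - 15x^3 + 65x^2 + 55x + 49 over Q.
The polynomial f is an irreducible quintic over Q, so G = Gal(f/Q) is a transitive subgroup of S_5: one of C_5 (5T1, order 5), D_5 (5T2, order 10), F_20 (5T3, order 20), A_5 (5T4, order 60) or S_5 (5T5, order 120). The discriminant of f is 312500000000, which is not a perfect square, so G is not contained in A_5. The transitive groups of degree 5 not contained in A_5 are: F_20 (5T3, order 20), S_5 (5T5, order 120). By Dedekind's theorem, for a prime p not dividing disc(f) the degrees of the irreducible factors of f mod p form the cycle type of an element of G. Factoring f modulo the 18 such primes p <= 71 (skipping 2, 5, which divide the discriminant), each new pattern first appears at: mod 3: f = (x + 2)(x^4 + 2x^3 + 2x^2 + x + 2), pattern 4+1; mod 11: f = (x^5 + 6x^4 + 7x^3 + 10x^2 + 5), pattern 5; mod 19: f = (x + 4)(x^2 + 11x + 4)(x^2 + 18x + 9), pattern 2+2+1; mod 31: f = (x + 5)(x + 12)(x + 19)(x + 25)(x + 27), pattern 1+1+1+1+1. No other pattern occurs in this range, so the set of observed cycle types is {4+1, 5, 2+2+1, 1+1+1+1+1}. The candidates containing elements of all these cycle types are F_20 (5T3) of order 20, S_5 (5T5) of order 120; the others are excluded. The observed types are precisely the cycle types that occur in F_20 (5T3). Each of the other remaining candidates has further cycle types, and by the Chebotarev density theorem the matching factorization patterns would occur for a proportion of primes equal to their share of the group: S_5 (5T5) additionally contains elements of type 3+2, 3+1+1, 2+1+1+1 (50 of its 120 elements, about 42% of primes). None of the 18 primes tested shows any such pattern (for each of these groups the chance of that is below 10^-4), which rules them out. Hence G = F_20 (5T3), of order 20.

F_20 (also written F20)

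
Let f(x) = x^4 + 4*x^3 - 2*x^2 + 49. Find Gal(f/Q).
The polynomial is an irreducible quartic over Q and its discriminant is 1266944, which is not a perfect square, so the Galois group is not contained in A_4. The resolvent cubic y^3 + 2*y^2 - 196*y - 1176 is irreducible over Q. An irreducible resolvent with non-square discriminant gives S_4.

S_4 (order 24)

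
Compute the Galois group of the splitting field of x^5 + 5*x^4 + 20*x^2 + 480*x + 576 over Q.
The polynomial f is an irreducible quintic over Q, so G = Gal(f/Q) is a transitive subgroup of S_5: one of C_5 (5T1, order 5), D_5 (5T2, order 10), F_20 (5T3, order 20), A_5 (5T4, order 60) or S_5 (5T5, order 120). The discriminant of f is 2415919104000000 = 49152000^2, a perfect square, so G is contained in A_5. The transitive groups of degree 5 contained in A_5 are: C_5 (5T1, order 5), D_5 (5T2, order 10), A_5 (5T4, order 60). By Dedekind's theorem, for a prime p not dividing disc(f) the degrees of the irreducible factors of f mod p form the cycle type of an element of G. Factoring f modulo the 23 such primes p <= 101 (skipping 2, 3, 5, which divide the discriminant), each new pattern first appears at: mod 7: f = (x^5 + 5x^4 + 6x^2 + 4x + 2), pattern 5; mod 17: f = (x + 10)(x^2 + 13x + 9)(x^2 + 16x + 3), pattern 2+2+1. No other pattern occurs in this range, so the set of observed cycle types is {5, 2+2+1}. The candidates containing elements of all these cycle types are D_5 (5T2) of order 10, A_5 (5T4) of order 60; the others are excluded. The observed types are precisely the cycle types that occur in D_5 (5T2) (apart from the identity). Each of the other remaining candidates has further cycle types, and by the Chebotarev density theorem the matching factorization patterns would occur for a proportion of primes equal to their share of the group: A_5 (5T4) additionally contains elements of type 3+1+1 (20 of its 60 elements, about 33% of primes). None of the 23 primes tested shows any such pattern (for each of these groups the chance of that is below 10^-4), which rules them out. Hence G = D_5 (5T2), of order 10.

5T2: D_5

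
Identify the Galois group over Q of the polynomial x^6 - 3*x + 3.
(S_3 x S_3) : C_2

The polynomial f is an irreducible sextic over Q, so G = Gal(f/Q) is one of the 16 transitive subgroups 6T1, ..., 6T16 of S_6. The discriminant of f is -9059283, which is not a perfect square, so G is not contained in A_6. The transitive groups of degree 6 not contained in A_6 are: C_6 (6T1, order 6), S_3 (6T2, order 6), D_6 (6T3, order 12), C_3 x S_3 (6T5, order 18), A_4 x C_2 (6T6, order 24), S_4 (6T8, order 24), S_3 x S_3 (6T9, order 36), S_4 x C_2 (6T11, order 48), (S_3 x S_3) : C_2 (6T13, order 72), PGL(2,5) (6T14, order 120), S_6 (6T16, order 720). By Dedekind's theorem, for a prime p not dividing disc(f) the degrees of the irreducible factors of f mod p form the cycle type of an element of G. Factoring f modulo the 28 such primes p <= 127 (skipping 3, 17, 43, which divide the discriminant), each new pattern first appears at: mod 2: f = (x^6 + x + 1), pattern 6; mod 7: f = (x + 1)(x^2 + 4x + 6)(x^3 + 2x^2 + x + 4), pattern 3+2+1; mod 11: f = (x^2 + 9x + 2)(x^4 + 2x^3 + 2x^2 + 7), pattern 4+2; mod 13: f = (x + 3)(x + 8)(x^2 + 3x + 6)(x^2 + 12x + 3), pattern 2+2+1+1; mod 61: f = (x + 40)(x + 51)(x + 57)(x + 59)(x^2 + 37x + 50), pattern 2+1+1+1+1; mod 97: f = (x + 48)(x + 85)(x + 87)(x^3 + 71x^2 + 60x + 63), pattern 3+1+1+1; mod 113: f = (x^2 + 49x + 72)(x^2 + 68x + 105)(x^2 + 109x + 10), pattern 2+2+2; mod 127: f = (x^3 + 39x^2 + 106x + 109)(x^3 + 88x^2 + 18x + 21), pattern 3+3. No other pattern occurs in this range, so the set of observed cycle types is {6, 3+2+1, 4+2, 2+2+1+1, 2+1+1+1+1, 3+1+1+1, 2+2+2, 3+3}. The candidates containing elements of all these cycle types are (S_3 x S_3) : C_2 (6T13) of order 72, S_6 (6T16) of order 720; the others are excluded. The observed types are precisely the cycle types that occur in (S_3 x S_3) : C_2 (6T13) (apart from the identity). Each of the other remaining candidates has further cycle types, and by the Chebotarev density theorem the matching factorization patterns would occur for a proportion of primes equal to their share of the group: S_6 (6T16) additionally contains elements of type 5+1, 4+1+1 (234 of its 720 elements, about 32% of primes). None of the 28 primes tested shows any such pattern (for each of these groups the chance of that is below 10^-4), which rules them out. Hence G = (S_3 x S_3) : C_2 (6T13), of order 72.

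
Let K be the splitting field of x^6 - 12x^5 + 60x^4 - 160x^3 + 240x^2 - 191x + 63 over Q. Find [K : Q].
720

The degree of the splitting field over Q equals the order of the Galois group, so first determine the group. The polynomial f is an irreducible sextic over Q, so G = Gal(f/Q) is one of the 16 transitive subgroups 6T1, ..., 6T16 of S_6. The discriminant of f is -43531, which is not a perfect square, so G is not contained in A_6. The transitive groups of degree 6 not contained in A_6 are: C_6 (6T1, order 6), S_3 (6T2, order 6), D_6 (6T3, order 12), C_3 x S_3 (6T5, order 18), A_4 x C_2 (6T6, order 24), S_4 (6T8, order 24), S_3 x S_3 (6T9, order 36), S_4 x C_2 (6T11, order 48), (S_3 x S_3) : C_2 (6T13, order 72), PGL(2,5) (6T14, order 120), S_6 (6T16, order 720). By Dedekind's theorem, for a prime p not dividing disc(f) the degrees of the irreducible factors of f mod p form the cycle type of an element of G. Factoring f modulo the 4 such primes p <= 7, each new pattern first appears at: mod 2: f = (x^6 + x + 1), pattern 6; mod 3: f = (x)(x^2 + x + 2)(x^3 + 2x^2 + 2x + 2), pattern 3+2+1; mod 5: f = (x^3 + x^2 + 3x + 1)(x^3 + 2x^2 + 3), pattern 3+3; mod 7: f = (x)(x^5 + 2x^4 + 4x^3 + x^2 + 2x + 5), pattern 5+1. No other pattern occurs in this range, so the set of observed cycle types is {6, 3+2+1, 3+3, 5+1}. Among the candidates above, the only group containing elements of all these cycle types is S_6 (6T16); every other candidate lacks at least one of them. Hence G = S_6 (6T16), of order 720. The Galois group S_6 (6T16) has order 720, so the splitting field has degree 720 over Q.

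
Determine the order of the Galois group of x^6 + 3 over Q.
The degree of the splitting field over Q equals the order of the Galois group, so first determine the group. The polynomial f is an irreducible sextic over Q, so G = Gal(f/Q) is one of the 16 transitive subgroups 6T1, ..., 6T16 of S_6. The discriminant of f is -11337408, which is not a perfect square, so G is not contained in A_6. The transitive groups of degree 6 not contained in A_6 are: C_6 (6T1, order 6), S_3 (6T2, order 6), D_6 (6T3, order 12), C_3 x S_3 (6T5, order 18), A_4 x C_2 (6T6, order 24), S_4 (6T8, order 24), S_3 x S_3 (6T9, order 36), S_4 x C_2 (6T11, order 48), (S_3 x S_3) : C_2 (6T13, order 72), PGL(2,5) (6T14, order 120), S_6 (6T16, order 720). By Dedekind's theorem, for a prime p not dividing disc(f) the degrees of the irreducible factors of f mod p form the cycle type of an element of G. Factoring f modulo the 23 such primes p <= 97 (skipping 2, 3, which divide the discriminant), each new pattern first appears at: mod 5: f = (x^2 + 2)(x^2 + x + 2)(x^2 + 4x + 2), pattern 2+2+2; mod 7: f = (x^3 + 2)(x^3 + 5), pattern 3+3; mod 61: f = (x + 3)(x + 19)(x + 22)(x + 39)(x + 42)(x + 58), pattern 1+1+1+1+1+1. No other pattern occurs in this range, so the set of observed cycle types is {2+2+2, 3+3, 1+1+1+1+1+1}. The candidates containing elements of all these cycle types are C_6 (6T1) of order 6, S_3 (6T2) of order 6, D_6 (6T3) of order 12, C_3 x S_3 (6T5) of order 18, A_4 x C_2 (6T6) of order 24, S_4 (6T8) of order 24, S_3 x S_3 (6T9) of order 36, S_4 x C_2 (6T11) of order 48, (S_3 x S_3) : C_2 (6T13) of order 72, PGL(2,5) (6T14) of order 120, S_6 (6T16) of order 720; the others are excluded. The observed types are precisely the cycle types that occur in S_3 (6T2). Each of the other remaining candidates has further cycle types, and by the Chebotarev density theorem the matching factorization patterns would occur for a proportion of primes equal to their share of the group: C_6 (6T1) additionally contains elements of type 6 (2 of its 6 elements, about 33% of primes); D_6 (6T3) additionally contains elements of type 6, 2+2+1+1 (5 of its 12 elements, about 42% of primes); C_3 x S_3 (6T5) additionally contains elements of type 6, 3+1+1+1 (10 of its 18 elements, about 56% of primes); A_4 x C_2 (6T6) additionally contains elements of type 6, 2+2+1+1, 2+1+1+1+1 (14 of its 24 elements, about 58% of primes); S_4 (6T8) additionally contains elements of type 4+1+1, 2+2+1+1 (9 of its 24 elements, about 38% of primes); S_3 x S_3 (6T9) additionally contains elements of type 6, 3+1+1+1, 2+2+1+1 (25 of its 36 elements, about 69% of primes); S_4 x C_2 (6T11) additionally contains elements of type 6, 4+2, 4+1+1, 2+2+1+1, 2+1+1+1+1 (32 of its 48 elements, about 67% of primes); (S_3 x S_3) : C_2 (6T13) additionally contains elements of type 6, 4+2, 3+2+1, 3+1+1+1, 2+2+1+1, 2+1+1+1+1 (61 of its 72 elements, about 85% of primes); PGL(2,5) (6T14) additionally contains elements of type 6, 5+1, 4+1+1, 2+2+1+1 (89 of its 120 elements, about 74% of primes); S_6 (6T16) additionally contains elements of type 6, 5+1, 4+2, 4+1+1, 3+2+1, 3+1+1+1, 2+2+1+1, 2+1+1+1+1 (664 of its 720 elements, about 92% of primes). None of the 23 primes tested shows any such pattern (for each of these groups the chance of that is below 10^-4), which rules them out. Hence G = S_3 (6T2), of order 6. The Galois group S_3 (6T2) has order 6, so the splitting field has degree 6 over Q.

6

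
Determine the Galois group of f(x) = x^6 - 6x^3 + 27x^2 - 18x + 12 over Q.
6T2: S_3

The polynomial f is an irreducible sextic over Q, so G = Gal(f/Q) is one of the 16 transitive subgroups 6T1, ..., 6T16 of S_6. The discriminant of f is -1160950579200, which is not a perfect square, so G is not contained in A_6. The transitive groups of degree 6 not contained in A_6 are: C_6 (6T1, order 6), S_3 (6T2, order 6), D_6 (6T3, order 12), C_3 x S_3 (6T5, order 18), A_4 x C_2 (6T6, order 24), S_4 (6T8, order 24), S_3 x S_3 (6T9, order 36), S_4 x C_2 (6T11, order 48), (S_3 x S_3) : C_2 (6T13, order 72), PGL(2,5) (6T14, order 120), S_6 (6T16, order 720). By Dedekind's theorem, for a prime p not dividing disc(f) the degrees of the irreducible factors of f mod p form the cycle type of an element of G. Factoring f modulo the 23 such primes p <= 101 (skipping 2, 3, 5, which divide the discriminant), each new pattern first appears at: mod 7: f = (x^3 + x + 6)(x^3 + 6x + 2), pattern 3+3; mod 11: f = (x^2 + 2x + 5)(x^2 + 4x + 2)(x^2 + 5x + 10), pattern 2+2+2; mod 61: f = (x + 6)(x + 12)(x + 14)(x + 18)(x + 35)(x + 37), pattern 1+1+1+1+1+1. No other pattern occurs in this range, so the set of observed cycle types is {3+3, 2+2+2, 1+1+1+1+1+1}. The candidates containing elements of all these cycle types are C_6 (6T1) of order 6, S_3 (6T2) of order 6, D_6 (6T3) of order 12, C_3 x S_3 (6T5) of order 18, A_4 x C_2 (6T6) of order 24, S_4 (6T8) of order 24, S_3 x S_3 (6T9) of order 36, S_4 x C_2 (6T11) of order 48, (S_3 x S_3) : C_2 (6T13) of order 72, PGL(2,5) (6T14) of order 120, S_6 (6T16) of order 720; the others are excluded. The observed types are precisely the cycle types that occur in S_3 (6T2). Each of the other remaining candidates has further cycle types, and by the Chebotarev density theorem the matching factorization patterns would occur for a proportion of primes equal to their share of the group: C_6 (6T1) additionally contains elements of type 6 (2 of its 6 elements, about 33% of primes); D_6 (6T3) additionally contains elements of type 6, 2+2+1+1 (5 of its 12 elements, about 42% of primes); C_3 x S_3 (6T5) additionally contains elements of type 6, 3+1+1+1 (10 of its 18 elements, about 56% of primes); A_4 x C_2 (6T6) additionally contains elements of type 6, 2+2+1+1, 2+1+1+1+1 (14 of its 24 elements, about 58% of primes); S_4 (6T8) additionally contains elements of type 4+1+1, 2+2+1+1 (9 of its 24 elements, about 38% of primes); S_3 x S_3 (6T9) additionally contains elements of type 6, 3+1+1+1, 2+2+1+1 (25 of its 36 elements, about 69% of primes); S_4 x C_2 (6T11) additionally contains elements of type 6, 4+2, 4+1+1, 2+2+1+1, 2+1+1+1+1 (32 of its 48 elements, about 67% of primes); (S_3 x S_3) : C_2 (6T13) additionally contains elements of type 6, 4+2, 3+2+1, 3+1+1+1, 2+2+1+1, 2+1+1+1+1 (61 of its 72 elements, about 85% of primes); PGL(2,5) (6T14) additionally contains elements of type 6, 5+1, 4+1+1, 2+2+1+1 (89 of its 120 elements, about 74% of primes); S_6 (6T16) additionally contains elements of type 6, 5+1, 4+2, 4+1+1, 3+2+1, 3+1+1+1, 2+2+1+1, 2+1+1+1+1 (664 of its 720 elements, about 92% of primes). None of the 23 primes tested shows any such pattern (for each of these groups the chance of that is below 10^-4), which rules them out. Hence G = S_3 (6T2), of order 6.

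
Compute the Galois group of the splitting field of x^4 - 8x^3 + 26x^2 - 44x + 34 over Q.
The polynomial is an irreducible quartic over Q and its discriminant is 2304 = 48^2, a perfect square, so the Galois group is contained in A_4. The resolvent cubic y^3 - 26*y^2 + 216*y - 576 splits completely over Q, which gives the Klein four-group V_4.

V_4, the Klein four-group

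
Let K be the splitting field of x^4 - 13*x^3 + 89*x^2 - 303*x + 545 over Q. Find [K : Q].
The degree of the splitting field over Q equals the order of the Galois group, so first determine the group. The polynomial is an irreducible quartic over Q and its discriminant is 505861, which is not a perfect square, so the Galois group is not contained in A_4. The resolvent cubic y^3 - 89*y^2 + 1759*y + 10106 is irreducible over Q. An irreducible resolvent with non-square discriminant gives S_4. The Galois group S_4 (4T5) has order 24, so the splitting field has degree 24 over Q.

24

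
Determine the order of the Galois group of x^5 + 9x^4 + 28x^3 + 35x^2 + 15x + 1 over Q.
5

The degree of the splitting field over Q equals the order of the Galois group, so first determine the group. The polynomial f is an irreducible quintic over Q, so G = Gal(f/Q) is a transitive subgroup of S_5: one of C_5 (5T1, order 5), D_5 (5T2, order 10), F_20 (5T3, order 20), A_5 (5T4, order 60) or S_5 (5T5, order 120). The discriminant of f is 14641 = 121^2, a perfect square, so G is contained in A_5. The transitive groups of degree 5 contained in A_5 are: C_5 (5T1, order 5), D_5 (5T2, order 10), A_5 (5T4, order 60). By Dedekind's theorem, for a prime p not dividing disc(f) the degrees of the irreducible factors of f mod p form the cycle type of an element of G. Factoring f modulo the 14 such primes p <= 47 (skipping 11, which divides the discriminant), each new pattern first appears at: mod 2: f = (x^5 + x^4 + x^2 + x + 1), pattern 5; mod 23: f = (x + 6)(x + 8)(x + 12)(x + 13)(x + 16), pattern 1+1+1+1+1. No other pattern occurs in this range, so the set of observed cycle types is {5, 1+1+1+1+1}. The candidates containing elements of all these cycle types are C_5 (5T1) of order 5, D_5 (5T2) of order 10, A_5 (5T4) of order 60; the others are excluded. The observed types are precisely the cycle types that occur in C_5 (5T1). Each of the other remaining candidates has further cycle types, and by the Chebotarev density theorem the matching factorization patterns would occur for a proportion of primes equal to their share of the group: D_5 (5T2) additionally contains elements of type 2+2+1 (5 of its 10 elements, about 50% of primes); A_5 (5T4) additionally contains elements of type 3+1+1, 2+2+1 (35 of its 60 elements, about 58% of primes). None of the 14 primes tested shows any such pattern (for each of these groups the chance of that is below 10^-4), which rules them out. Hence G = C_5 (5T1), of order 5. The Galois group C_5 (5T1) has order 5, so the splitting field has degree 5 over Q.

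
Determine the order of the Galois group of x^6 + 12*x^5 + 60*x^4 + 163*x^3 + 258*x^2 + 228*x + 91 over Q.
The degree of the splitting field over Q equals the order of the Galois group, so first determine the group. The polynomial f is an irreducible sextic over Q, so G = Gal(f/Q) is one of the 16 transitive subgroups 6T1, ..., 6T16 of S_6. The discriminant of f is -177147, which is not a perfect square, so G is not contained in A_6. The transitive groups of degree 6 not contained in A_6 are: C_6 (6T1, order 6), S_3 (6T2, order 6), D_6 (6T3, order 12), C_3 x S_3 (6T5, order 18), A_4 x C_2 (6T6, order 24), S_4 (6T8, order 24), S_3 x S_3 (6T9, order 36), S_4 x C_2 (6T11, order 48), (S_3 x S_3) : C_2 (6T13, order 72), PGL(2,5) (6T14, order 120), S_6 (6T16, order 720). By Dedekind's theorem, for a prime p not dividing disc(f) the degrees of the irreducible factors of f mod p form the cycle type of an element of G. Factoring f modulo the 33 such primes p <= 139 (skipping 3, which divides the discriminant), each new pattern first appears at: mod 2: f = (x^6 + x^3 + 1), pattern 6; mod 7: f = (x)(x + 1)(x + 5)(x^3 + 6x^2 + 5x + 5), pattern 3+1+1+1; mod 17: f = (x^2 + 3)(x^2 + 3x + 9)(x^2 + 9x + 4), pattern 2+2+2; mod 19: f = (x^3 + 6x^2 + 12x + 2)(x^3 + 6x^2 + 12x + 17), pattern 3+3; mod 73: f = (x + 44)(x + 45)(x + 46)(x + 53)(x + 54)(x + 62), pattern 1+1+1+1+1+1. No other pattern occurs in this range, so the set of observed cycle types is {6, 3+1+1+1, 2+2+2, 3+3, 1+1+1+1+1+1}. The candidates containing elements of all these cycle types are C_3 x S_3 (6T5) of order 18, S_3 x S_3 (6T9) of order 36, (S_3 x S_3) : C_2 (6T13) of order 72, S_6 (6T16) of order 720; the others are excluded. The observed types are precisely the cycle types that occur in C_3 x S_3 (6T5). Each of the other remaining candidates has further cycle types, and by the Chebotarev density theorem the matching factorization patterns would occur for a proportion of primes equal to their share of the group: S_3 x S_3 (6T9) additionally contains elements of type 2+2+1+1 (9 of its 36 elements, about 25% of primes); (S_3 x S_3) : C_2 (6T13) additionally contains elements of type 4+2, 3+2+1, 2+2+1+1, 2+1+1+1+1 (45 of its 72 elements, about 62% of primes); S_6 (6T16) additionally contains elements of type 5+1, 4+2, 4+1+1, 3+2+1, 2+2+1+1, 2+1+1+1+1 (504 of its 720 elements, about 70% of primes). None of the 33 primes tested shows any such pattern (for each of these groups the chance of that is below 10^-4), which rules them out. Hence G = C_3 x S_3 (6T5), of order 18. The Galois group C_3 x S_3 (6T5) has order 18, so the splitting field has degree 18 over Q.

18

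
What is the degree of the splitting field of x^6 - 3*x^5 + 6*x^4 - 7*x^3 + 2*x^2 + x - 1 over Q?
24

The degree of the splitting field over Q equals the order of the Galois group, so first determine the group. The polynomial f is an irreducible sextic over Q, so G = Gal(f/Q) is one of the 16 transitive subgroups 6T1, ..., 6T16 of S_6. The discriminant of f is 810448, which is not a perfect square, so G is not contained in A_6. The transitive groups of degree 6 not contained in A_6 are: C_6 (6T1, order 6), S_3 (6T2, order 6), D_6 (6T3, order 12), C_3 x S_3 (6T5, order 18), A_4 x C_2 (6T6, order 24), S_4 (6T8, order 24), S_3 x S_3 (6T9, order 36), S_4 x C_2 (6T11, order 48), (S_3 x S_3) : C_2 (6T13, order 72), PGL(2,5) (6T14, order 120), S_6 (6T16, order 720). By Dedekind's theorem, for a prime p not dividing disc(f) the degrees of the irreducible factors of f mod p form the cycle type of an element of G. Factoring f modulo the 22 such primes p <= 89 (skipping 2, 37, which divide the discriminant), each new pattern first appears at: mod 3: f = (x^3 + x^2 + x + 2)(x^3 + 2x^2 + 1), pattern 3+3; mod 5: f = (x^2 + 3)(x^2 + 3x + 4)(x^2 + 4x + 2), pattern 2+2+2; mod 17: f = (x + 1)(x + 15)(x^4 + 15x^3 + 6x^2 + 12x + 9), pattern 4+1+1; mod 67: f = (x + 4)(x + 62)(x^2 + 66x + 40)(x^2 + 66x + 50), pattern 2+2+1+1. No other pattern occurs in this range, so the set of observed cycle types is {3+3, 2+2+2, 4+1+1, 2+2+1+1}. The candidates containing elements of all these cycle types are S_4 (6T8) of order 24, S_4 x C_2 (6T11) of order 48, PGL(2,5) (6T14) of order 120, S_6 (6T16) of order 720; the others are excluded. The observed types are precisely the cycle types that occur in S_4 (6T8) (apart from the identity). Each of the other remaining candidates has further cycle types, and by the Chebotarev density theorem the matching factorization patterns would occur for a proportion of primes equal to their share of the group: S_4 x C_2 (6T11) additionally contains elements of type 6, 4+2, 2+1+1+1+1 (17 of its 48 elements, about 35% of primes); PGL(2,5) (6T14) additionally contains elements of type 6, 5+1 (44 of its 120 elements, about 37% of primes); S_6 (6T16) additionally contains elements of type 6, 5+1, 4+2, 3+2+1, 3+1+1+1, 2+1+1+1+1 (529 of its 720 elements, about 73% of primes). None of the 22 primes tested shows any such pattern (for each of these groups the chance of that is below 10^-4), which rules them out. Hence G = S_4 (6T8), of order 24. The Galois group S_4 (6T8) has order 24, so the splitting field has degree 24 over Q.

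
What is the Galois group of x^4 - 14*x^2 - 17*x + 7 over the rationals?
S_4, the symmetric group on 4 letters

The polynomial is an irreducible quartic over Q and its discriminant is -283, which is not a perfect square, so the Galois group is not contained in A_4. The resolvent cubic y^3 + 14*y^2 - 28*y - 681 is irreducible over Q. An irreducible resolvent with non-square discriminant gives S_4.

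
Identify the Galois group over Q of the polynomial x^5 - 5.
The polynomial f is an irreducible quintic over Q, so G = Gal(f/Q) is a transitive subgroup of S_5: one of C_5 (5T1, order 5), D_5 (5T2, order 10), F_20 (5T3, order 20), A_5 (5T4, order 60) or S_5 (5T5, order 120). The discriminant of f is 1953125, which is not a perfect square, so G is not contained in A_5. The transitive groups of degree 5 not contained in A_5 are: F_20 (5T3, order 20), S_5 (5T5, order 120). By Dedekind's theorem, for a prime p not dividing disc(f) the degrees of the irreducible factors of f mod p form the cycle type of an element of G. Factoring f modulo the 18 such primes p <= 67 (skipping 5, which divides the discriminant), each new pattern first appears at: mod 2: f = (x + 1)(x^4 + x^3 + x^2 + x + 1), pattern 4+1; mod 11: f = (x^5 + 6), pattern 5; mod 19: f = (x + 13)(x^2 + 11x + 17)(x^2 + 14x + 17), pattern 2+2+1; mod 31: f = (x + 3)(x + 6)(x + 12)(x + 17)(x + 24), pattern 1+1+1+1+1. No other pattern occurs in this range, so the set of observed cycle types is {4+1, 5, 2+2+1, 1+1+1+1+1}. The candidates containing elements of all these cycle types are F_20 (5T3) of order 20, S_5 (5T5) of order 120; the others are excluded. The observed types are precisely the cycle types that occur in F_20 (5T3). Each of the other remaining candidates has further cycle types, and by the Chebotarev density theorem the matching factorization patterns would occur for a proportion of primes equal to their share of the group: S_5 (5T5) additionally contains elements of type 3+2, 3+1+1, 2+1+1+1 (50 of its 120 elements, about 42% of primes). None of the 18 primes tested shows any such pattern (for each of these groups the chance of that is below 10^-4), which rules them out. Hence G = F_20 (5T3), of order 20.

F_20, the Frobenius group of order 20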